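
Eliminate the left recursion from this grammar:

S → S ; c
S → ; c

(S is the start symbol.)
S is directly left-recursive. The standard transformation for
  A → A α₁ | ... | A α_m | β₁ | ... | β_n
is
  A  → β₁ A' | ... | β_n A'
  A' → α₁ A' | ... | α_m A' | ε

S → ; c becomes S → ; c S'
S → S ; c becomes S' → ; c S'
Add S' → ε

Resulting grammar:
S → ; c S'
S' → ; c S'
S' → ε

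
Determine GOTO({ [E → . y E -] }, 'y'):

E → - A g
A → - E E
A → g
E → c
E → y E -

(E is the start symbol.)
GOTO(I, 'y') = CLOSURE({ [A → αX.β] : [A → α.Xβ] ∈ I, X = 'y' })

Items with dot before 'y', with the dot advanced:
  [E → . y E -] → [E → y . E -]
Closure of the advanced items:
  [E → y . E -] has the dot before E: add [E → . - A g], [E → . c], [E → . y E -]

GOTO = { [E → . - A g], [E → . c], [E → . y E -], [E → y . E -] }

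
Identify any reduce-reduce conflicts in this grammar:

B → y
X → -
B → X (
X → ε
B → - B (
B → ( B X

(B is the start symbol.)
Augment with B' → B and build the canonical LR(0) collection (I0 = CLOSURE({[B' → . B]}), then GOTO on every symbol after a dot until no new states appear). It has 12 states:
  I0: { [B → . ( B X], [B → . - B (], [B → . X (], [B → . y], [B' → . B], [X → . -], [X → .] }  — shift, reduce
  I1: { [B → ( . B X], [B → . ( B X], [B → . - B (], [B → . X (], [B → . y], [X → . -], [X → .] }  — shift, reduce
  I2: { [B → - . B (], [B → . ( B X], [B → . - B (], [B → . X (], [B → . y], [X → - .], [X → . -], [X → .] }  — shift, 2 reduces
  I3: { [B' → B .] }  — accept
  I4: { [B → X . (] }  — shift
  I5: { [B → y .] }  — reduce
  I6: { [B → X ( .] }  — reduce
  I7: { [B → - B . (] }  — shift
  I8: { [B → - B ( .] }  — reduce
  I9: { [B → ( B . X], [X → . -], [X → .] }  — shift, reduce
  I10: { [X → - .] }  — reduce
  I11: { [B → ( B X .] }  — reduce

I2 contains complete items [X → .], [X → - .] — reduce-reduce conflict.

Answer: Yes — I2: [X → .] vs [X → - .]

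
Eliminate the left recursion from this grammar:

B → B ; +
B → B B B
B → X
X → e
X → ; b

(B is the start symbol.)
B → X B'
B' → ; + B'
B' → B B B'
B' → ε
X → e
X → ; b

B is directly left-recursive. The standard transformation for
  A → A α₁ | ... | A α_m | β₁ | ... | β_n
is
  A  → β₁ A' | ... | β_n A'
  A' → α₁ A' | ... | α_m A' | ε

B → X becomes B → X B'
B → B ; + becomes B' → ; + B'
B → B B B becomes B' → B B B'
Add B' → ε

Productions for other non-terminals are unchanged:
  X → e
  X → ; b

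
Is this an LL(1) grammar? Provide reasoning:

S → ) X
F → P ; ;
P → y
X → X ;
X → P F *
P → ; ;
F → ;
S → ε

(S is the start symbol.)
Relevant sets:
  FIRST(P) = { ';', 'y' }
  FIRST(X) = { ';', 'y' }
  FOLLOW(S) = { $ }

For S:
  PREDICT(S → ')' X) = { ')' }
  PREDICT(S → ε) = { $ }
For F:
  PREDICT(F → P ';' ';') = { ';', 'y' }
  PREDICT(F → ';') = { ';' }
For P:
  PREDICT(P → y) = { 'y' }
  PREDICT(P → ';' ';') = { ';' }
For X:
  PREDICT(X → X ';') = { ';', 'y' }
  PREDICT(X → P F '*') = { ';', 'y' }

Conflict found: Predict set conflict for F: { ';' }
The grammar is NOT LL(1).

Answer: No. Predict set conflict for F: { ';' }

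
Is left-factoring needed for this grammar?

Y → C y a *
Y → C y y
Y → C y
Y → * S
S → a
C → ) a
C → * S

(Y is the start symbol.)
Yes, Y has productions with common prefix 'C y'

Left-factoring is needed when two productions for the same non-terminal
share a common prefix on the right-hand side.

Productions for Y:
  Y → C y a *
  Y → C y y
  Y → C y
  Y → * S
Productions for C:
  C → ) a
  C → * S

Found common prefix 'C y' in productions for Y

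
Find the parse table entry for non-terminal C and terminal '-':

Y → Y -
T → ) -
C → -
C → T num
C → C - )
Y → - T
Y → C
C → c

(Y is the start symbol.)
To find M[C, '-'], we find productions for C where '-' is in the predict set (PREDICT(N → α) = (FIRST(α) \ {ε}) ∪ (FOLLOW(N) if α ⇒* ε)).

Relevant sets:
  FIRST(T) = { ')' }
  FIRST(C) = { ')', '-', 'c' }

C → -: PREDICT = { '-' }
  '-' is in predict set, so this production goes in M[C, '-']
C → T num: PREDICT = { ')' }
C → C - ): PREDICT = { ')', '-', 'c' }
  '-' is in predict set, so this production goes in M[C, '-']
C → c: PREDICT = { 'c' }

M[C, '-'] = C → -, C → C - )  (a multiply-defined cell — the grammar is not LL(1))

Answer: C → -, C → C - )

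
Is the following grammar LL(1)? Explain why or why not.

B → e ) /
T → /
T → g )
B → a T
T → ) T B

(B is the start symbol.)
A grammar is LL(1) if for each non-terminal N with multiple productions, the predict sets of those productions are pairwise disjoint, where PREDICT(N → α) = (FIRST(α) \ {ε}) ∪ (FOLLOW(N) if α ⇒* ε).

For B:
  PREDICT(B → e ')' '/') = { 'e' }
  PREDICT(B → a T) = { 'a' }
For T:
  PREDICT(T → '/') = { '/' }
  PREDICT(T → g ')') = { 'g' }
  PREDICT(T → ')' T B) = { ')' }

All predict sets are disjoint. The grammar IS LL(1).

Answer: Yes, the grammar is LL(1).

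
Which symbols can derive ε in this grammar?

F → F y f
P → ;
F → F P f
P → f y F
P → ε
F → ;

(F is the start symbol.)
{ 'P' }

ε-productions: P → ε
So P is immediately nullable.
No further non-terminal can be added: every production for the remaining non-terminals contains a terminal or a non-nullable non-terminal.
Nullable = { 'P' }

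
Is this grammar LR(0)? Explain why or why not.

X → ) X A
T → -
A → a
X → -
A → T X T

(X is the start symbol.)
Augment with X' → X and build the canonical LR(0) collection (I0 = CLOSURE({[X' → . X]}), then GOTO on every symbol after a dot until no new states appear). It has 11 states:
  I0: { [X → . ) X A], [X → . -], [X' → . X] }  — shift
  I1: { [X → ) . X A], [X → . ) X A], [X → . -] }  — shift
  I2: { [X → - .] }  — reduce
  I3: { [X' → X .] }  — accept
  I4: { [A → . T X T], [A → . a], [T → . -], [X → ) X . A] }  — shift
  I5: { [T → - .] }  — reduce
  I6: { [X → ) X A .] }  — reduce
  I7: { [A → T . X T], [X → . ) X A], [X → . -] }  — shift
  I8: { [A → a .] }  — reduce
  I9: { [A → T X . T], [T → . -] }  — shift
  I10: { [A → T X T .] }  — reduce

Every state is either a pure shift/goto state or contains exactly one complete item and nothing to shift — no conflicts. The grammar is LR(0).

Answer: Yes, the grammar is LR(0)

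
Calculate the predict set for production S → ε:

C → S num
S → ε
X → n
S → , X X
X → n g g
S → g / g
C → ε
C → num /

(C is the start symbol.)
PREDICT(S → ε) = (FIRST(RHS) \ {ε}) ∪ (FOLLOW(S) if ε ∈ FIRST(RHS), i.e. RHS ⇒* ε)
The right-hand side is ε (FIRST(ε) = { ε }), so the predict set is FOLLOW(S) = { 'num' }
PREDICT(S → ε) = { 'num' }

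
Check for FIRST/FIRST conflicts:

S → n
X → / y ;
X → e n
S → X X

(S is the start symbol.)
No FIRST/FIRST conflicts.

FIRST sets of the non-terminals at (or reachable through a nullable prefix from) the front of some alternative:
  FIRST(X) = { '/', 'e' }

Productions for S:
  S → n: FIRST = { 'n' }
  S → X X: FIRST = { '/', 'e' }
Productions for X:
  X → / y ;: FIRST = { '/' }
  X → e n: FIRST = { 'e' }

All alternatives of each non-terminal have pairwise disjoint FIRST sets.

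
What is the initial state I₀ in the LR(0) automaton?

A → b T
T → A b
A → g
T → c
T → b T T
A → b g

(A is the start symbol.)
{ [A → . b T], [A → . b g], [A → . g], [A' → . A] }

First, augment the grammar with A' → A
I₀ = CLOSURE({ [A' → . A] }):
  [A' → . A] has the dot before A: add [A → . b T], [A → . g], [A → . b g]
No further items can be added.

I₀ = { [A → . b T], [A → . b g], [A → . g], [A' → . A] }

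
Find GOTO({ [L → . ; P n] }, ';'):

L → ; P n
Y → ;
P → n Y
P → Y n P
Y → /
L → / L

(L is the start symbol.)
GOTO(I, ';') = CLOSURE({ [A → αX.β] : [A → α.Xβ] ∈ I, X = ';' })

Items with dot before ';', with the dot advanced:
  [L → . ; P n] → [L → ; . P n]
Closure of the advanced items:
  [L → ; . P n] has the dot before P: add [P → . n Y], [P → . Y n P]
  [P → . Y n P] has the dot before Y: add [Y → . ;], [Y → . /]

GOTO = { [L → ; . P n], [P → . Y n P], [P → . n Y], [Y → . /], [Y → . ;] }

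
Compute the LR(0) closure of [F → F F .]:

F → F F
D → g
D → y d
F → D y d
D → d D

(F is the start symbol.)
{ [F → F F .] }

To compute CLOSURE, for each item [A → α.Bβ] where B is a non-terminal, add [B → .γ] for all productions B → γ; repeat for the newly added items until nothing changes.

Start with: [F → F F .]
The dot is at the end, so nothing is added.

CLOSURE = { [F → F F .] }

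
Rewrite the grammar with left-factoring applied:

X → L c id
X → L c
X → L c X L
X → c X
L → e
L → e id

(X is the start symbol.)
X → L c X'
X' → id
X' → ε
X' → X L
X → c X
L → e L'
L' → ε
L' → id

Left-factoring transforms A → αβ₁ | αβ₂ into A → αA' and A' → β₁ | β₂
(α is the longest common prefix among the alternatives). Repeat until
no nonterminal has two alternatives with a common prefix.

Round 1: X has alternatives sharing prefix 'L c'. Introduce X': X → L c X'
  Add: X' → id
  Add: X' → ε
  Add: X' → X L

Round 2: L has alternatives sharing prefix 'e'. Introduce L': L → e L'
  Add: L' → ε
  Add: L' → id

No remaining common prefixes — done.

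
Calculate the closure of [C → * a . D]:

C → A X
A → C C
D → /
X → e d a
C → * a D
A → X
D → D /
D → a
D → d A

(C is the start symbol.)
To compute CLOSURE, for each item [A → α.Bβ] where B is a non-terminal, add [B → .γ] for all productions B → γ; repeat for the newly added items until nothing changes.

Start with: [C → * a . D]
  [C → * a . D] has the dot before D: add [D → . /], [D → . D /], [D → . a], [D → . d A]
No further items can be added.

CLOSURE = { [C → * a . D], [D → . /], [D → . D /], [D → . a], [D → . d A] }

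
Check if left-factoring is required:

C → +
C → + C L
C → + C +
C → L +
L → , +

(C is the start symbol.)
Left-factoring is needed when two productions for the same non-terminal
share a common prefix on the right-hand side.

Productions for C:
  C → +
  C → + C L
  C → + C +
  C → L +

Found common prefix '+' in productions for C

Answer: Yes, C has productions with common prefix '+'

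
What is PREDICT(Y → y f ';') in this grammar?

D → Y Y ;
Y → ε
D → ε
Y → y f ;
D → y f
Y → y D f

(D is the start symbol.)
PREDICT(Y → y f ';') = (FIRST(RHS) \ {ε}) ∪ (FOLLOW(Y) if ε ∈ FIRST(RHS), i.e. RHS ⇒* ε)
FIRST(y f ';') = { 'y' }
ε ∉ FIRST(y f ';'), so FOLLOW(Y) is not added.
PREDICT(Y → y f ';') = { 'y' }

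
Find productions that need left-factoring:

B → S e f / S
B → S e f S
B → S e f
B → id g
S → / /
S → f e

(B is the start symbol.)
Left-factoring is needed when two productions for the same non-terminal
share a common prefix on the right-hand side.

Productions for B:
  B → S e f / S
  B → S e f S
  B → S e f
  B → id g
Productions for S:
  S → / /
  S → f e

Found common prefix 'S e f' in productions for B

Answer: Yes, B has productions with common prefix 'S e f'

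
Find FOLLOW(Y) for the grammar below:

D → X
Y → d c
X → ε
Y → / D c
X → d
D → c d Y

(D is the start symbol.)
{ $, 'c' }

To compute FOLLOW(Y), find every occurrence of Y on a right-hand side N → α Y β: add FIRST(β) \ {ε}, and if β is empty or nullable also add FOLLOW(N). Iterate to a fixed point.

In D → c d Y: Y is at the end, add FOLLOW(D)

The FOLLOW sets referred to above (computed the same way, to a fixed point):
  FOLLOW(D) = { $, 'c' }

Taking the union: FOLLOW(Y) = { $, 'c' }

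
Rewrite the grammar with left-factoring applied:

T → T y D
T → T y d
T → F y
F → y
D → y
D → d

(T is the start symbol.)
T → T y T'
T' → D
T' → d
T → F y
F → y
D → y
D → d

Left-factoring transforms A → αβ₁ | αβ₂ into A → αA' and A' → β₁ | β₂
(α is the longest common prefix among the alternatives). Repeat until
no nonterminal has two alternatives with a common prefix.

Round 1: T has alternatives sharing prefix 'T y'. Introduce T': T → T y T'
  Add: T' → D
  Add: T' → d

No remaining common prefixes — done.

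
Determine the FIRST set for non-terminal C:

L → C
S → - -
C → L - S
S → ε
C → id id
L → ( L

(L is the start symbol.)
To compute FIRST(C), examine every production with C on the left-hand side, reading each right-hand side left to right until a non-nullable symbol is reached.

FIRST sets of the other non-terminals involved (by the same procedure, iterated to a fixed point):
  FIRST(L) = { '(', 'id' }

From C → L - S:
  - L is a non-terminal: add FIRST(L) \ {ε} = { '(', 'id' }
    L is not nullable, so stop
From C → id id:
  - id is a terminal: add 'id' and stop

Collecting: FIRST(C) = { '(', 'id' }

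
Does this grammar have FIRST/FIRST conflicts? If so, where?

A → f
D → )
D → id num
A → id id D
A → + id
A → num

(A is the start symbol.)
No FIRST/FIRST conflicts.

A FIRST/FIRST conflict occurs when two productions N → α and N → β for the same non-terminal have FIRST(α) ∩ FIRST(β) ≠ ∅ (with ε ∈ FIRST of a nullable right-hand side, so two nullable alternatives also conflict).

Productions for A:
  A → f: FIRST = { 'f' }
  A → id id D: FIRST = { 'id' }
  A → + id: FIRST = { '+' }
  A → num: FIRST = { 'num' }
Productions for D:
  D → ): FIRST = { ')' }
  D → id num: FIRST = { 'id' }

All alternatives of each non-terminal have pairwise disjoint FIRST sets.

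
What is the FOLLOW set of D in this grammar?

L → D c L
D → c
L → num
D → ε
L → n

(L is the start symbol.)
To compute FOLLOW(D), find every occurrence of D on a right-hand side N → α D β: add FIRST(β) \ {ε}, and if β is empty or nullable also add FOLLOW(N). Iterate to a fixed point.

In L → D c L: D is followed by c L, add FIRST(c L) \ {ε} = { 'c' }

Taking the union: FOLLOW(D) = { 'c' }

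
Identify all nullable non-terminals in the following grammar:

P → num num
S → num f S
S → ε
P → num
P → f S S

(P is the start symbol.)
{ 'S' }

ε-productions: S → ε
So S is immediately nullable.
No further non-terminal can be added: every production for the remaining non-terminals contains a terminal or a non-nullable non-terminal.
Nullable = { 'S' }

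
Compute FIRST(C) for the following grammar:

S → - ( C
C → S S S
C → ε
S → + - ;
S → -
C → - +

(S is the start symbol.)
{ '+', '-', ε }

FIRST sets of the other non-terminals involved (by the same procedure, iterated to a fixed point):
  FIRST(S) = { '+', '-' }

From C → S S S:
  - S is a non-terminal: add FIRST(S) \ {ε} = { '+', '-' }
    S is not nullable, so stop
From C → ε:
  - ε-production, so ε ∈ FIRST(C)
From C → - +:
  - '-' is a terminal: add '-' and stop

Collecting: FIRST(C) = { '+', '-', ε }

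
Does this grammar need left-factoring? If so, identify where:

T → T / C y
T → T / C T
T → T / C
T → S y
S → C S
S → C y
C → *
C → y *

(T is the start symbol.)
Left-factoring is needed when two productions for the same non-terminal
share a common prefix on the right-hand side.

Productions for T:
  T → T / C y
  T → T / C T
  T → T / C
  T → S y
Productions for S:
  S → C S
  S → C y
Productions for C:
  C → *
  C → y *

Found common prefix 'T / C' in productions for T
Found common prefix 'C' in productions for S

Answer: Yes, T has productions with common prefix 'T / C'; S has productions with common prefix 'C'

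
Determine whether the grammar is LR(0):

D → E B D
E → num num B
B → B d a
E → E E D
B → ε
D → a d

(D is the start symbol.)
No. Shift-reduce conflict between [B → .] and [E → . num num B]

A grammar is LR(0) if no state in the canonical LR(0) collection has:
  - both a shift item (dot before a terminal) and a complete item (shift-reduce conflict), or
  - two or more complete items (reduce-reduce conflict; the accept item [D' → D .] counts as a complete item here).

Augment with D' → D and build the canonical LR(0) collection (I0 = CLOSURE({[D' → . D]}), then GOTO on every symbol after a dot until no new states appear). It has 15 states:
  I0: { [D → . E B D], [D → . a d], [D' → . D], [E → . E E D], [E → . num num B] }  — shift
  I1: { [D' → D .] }  — accept
  I2: { [B → . B d a], [B → .], [D → E . B D], [E → . E E D], [E → . num num B], [E → E . E D] }  — shift, reduce
  I3: { [D → a . d] }  — shift
  I4: { [E → num . num B] }  — shift
  I5: { [B → . B d a], [B → .], [E → num num . B] }  — reduce
  I6: { [B → B . d a], [E → num num B .] }  — shift, reduce
  I7: { [B → B d . a] }  — shift
  I8: { [B → B d a .] }  — reduce
  I9: { [D → a d .] }  — reduce
  I10: { [B → B . d a], [D → . E B D], [D → . a d], [D → E B . D], [E → . E E D], [E → . num num B] }  — shift
  I11: { [D → . E B D], [D → . a d], [E → . E E D], [E → . num num B], [E → E . E D], [E → E E . D] }  — shift
  I12: { [E → E E D .] }  — reduce
  I13: { [B → . B d a], [B → .], [D → . E B D], [D → . a d], [D → E . B D], [E → . E E D], [E → . num num B], [E → E . E D], [E → E E . D] }  — shift, reduce
  I14: { [D → E B D .] }  — reduce

Conflict in state I2:
  Shift-reduce conflict between [B → .] and [E → . num num B]
So the grammar is NOT LR(0).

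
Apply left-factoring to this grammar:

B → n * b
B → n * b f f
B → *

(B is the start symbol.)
B → n * b B'
B' → ε
B' → f f
B → *

Left-factoring transforms A → αβ₁ | αβ₂ into A → αA' and A' → β₁ | β₂
(α is the longest common prefix among the alternatives). Repeat until
no nonterminal has two alternatives with a common prefix.

Round 1: B has alternatives sharing prefix 'n * b'. Introduce B': B → n * b B'
  Add: B' → ε
  Add: B' → f f

No remaining common prefixes — done.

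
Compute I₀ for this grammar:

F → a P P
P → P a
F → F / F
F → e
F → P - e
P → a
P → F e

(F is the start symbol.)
{ [F → . F / F], [F → . P - e], [F → . a P P], [F → . e], [F' → . F], [P → . F e], [P → . P a], [P → . a] }

First, augment the grammar with F' → F
I₀ = CLOSURE({ [F' → . F] }):
  [F' → . F] has the dot before F: add [F → . a P P], [F → . F / F], [F → . e], [F → . P - e]
  [F → . P - e] has the dot before P: add [P → . P a], [P → . a], [P → . F e]
No further items can be added.

I₀ = { [F → . F / F], [F → . P - e], [F → . a P P], [F → . e], [F' → . F], [P → . F e], [P → . P a], [P → . a] }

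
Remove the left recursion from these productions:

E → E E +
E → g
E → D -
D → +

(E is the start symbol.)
E → g E'
E → D - E'
E' → E + E'
E' → ε
D → +

E is directly left-recursive. The standard transformation for
  A → A α₁ | ... | A α_m | β₁ | ... | β_n
is
  A  → β₁ A' | ... | β_n A'
  A' → α₁ A' | ... | α_m A' | ε

E → g becomes E → g E'
E → D - becomes E → D - E'
E → E E + becomes E' → E + E'
Add E' → ε

Productions for other non-terminals are unchanged:
  D → +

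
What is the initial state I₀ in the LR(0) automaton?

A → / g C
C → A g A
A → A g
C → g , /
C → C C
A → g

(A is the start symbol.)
{ [A → . / g C], [A → . A g], [A → . g], [A' → . A] }

First, augment the grammar with A' → A
I₀ = CLOSURE({ [A' → . A] }):
  [A' → . A] has the dot before A: add [A → . / g C], [A → . A g], [A → . g]
No further items can be added.

I₀ = { [A → . / g C], [A → . A g], [A → . g], [A' → . A] }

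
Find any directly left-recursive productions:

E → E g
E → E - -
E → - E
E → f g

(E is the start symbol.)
Direct left recursion occurs when N → N α for some non-terminal N (the right-hand side begins with the left-hand side itself).

E → E g: LEFT RECURSIVE (starts with E)
E → E - -: LEFT RECURSIVE (starts with E)
E → - E: starts with '-'
E → f g: starts with f

The grammar has direct left recursion on: E.

Answer: Yes, E is left-recursive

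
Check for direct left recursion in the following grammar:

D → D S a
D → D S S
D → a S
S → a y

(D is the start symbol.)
Yes, D is left-recursive

Direct left recursion occurs when N → N α for some non-terminal N (the right-hand side begins with the left-hand side itself).

D → D S a: LEFT RECURSIVE (starts with D)
D → D S S: LEFT RECURSIVE (starts with D)
D → a S: starts with a
S → a y: starts with a

The grammar has direct left recursion on: D.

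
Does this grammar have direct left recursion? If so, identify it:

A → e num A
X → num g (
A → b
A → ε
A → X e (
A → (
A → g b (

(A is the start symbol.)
No direct left recursion

Direct left recursion occurs when N → N α for some non-terminal N (the right-hand side begins with the left-hand side itself).

A → e num A: starts with e
X → num g (: starts with num
A → b: starts with b
A → ε: starts with ε
A → X e (: starts with X
A → (: starts with '('
A → g b (: starts with g

No direct left recursion found.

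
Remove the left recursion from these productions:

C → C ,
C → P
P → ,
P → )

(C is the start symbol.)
C is directly left-recursive. The standard transformation for
  A → A α₁ | ... | A α_m | β₁ | ... | β_n
is
  A  → β₁ A' | ... | β_n A'
  A' → α₁ A' | ... | α_m A' | ε

C → P becomes C → P C'
C → C , becomes C' → , C'
Add C' → ε

Productions for other non-terminals are unchanged:
  P → ,
  P → )

Resulting grammar:
C → P C'
C' → , C'
C' → ε
P → ,
P → )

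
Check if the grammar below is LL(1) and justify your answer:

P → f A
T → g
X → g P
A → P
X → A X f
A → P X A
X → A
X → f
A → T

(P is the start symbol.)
No. Predict set conflict for X: { 'g' }

A grammar is LL(1) if for each non-terminal N with multiple productions, the predict sets of those productions are pairwise disjoint, where PREDICT(N → α) = (FIRST(α) \ {ε}) ∪ (FOLLOW(N) if α ⇒* ε).

Relevant sets:
  FIRST(A) = { 'f', 'g' }
  FIRST(P) = { 'f' }
  FIRST(T) = { 'g' }

For X:
  PREDICT(X → g P) = { 'g' }
  PREDICT(X → A X f) = { 'f', 'g' }
  PREDICT(X → A) = { 'f', 'g' }
  PREDICT(X → f) = { 'f' }
For A:
  PREDICT(A → P) = { 'f' }
  PREDICT(A → P X A) = { 'f' }
  PREDICT(A → T) = { 'g' }
P, T have a single production, so nothing to check there.

Conflict found: Predict set conflict for X: { 'g' }
The grammar is NOT LL(1).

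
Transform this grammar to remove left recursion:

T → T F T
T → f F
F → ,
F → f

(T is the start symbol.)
T is directly left-recursive. The standard transformation for
  A → A α₁ | ... | A α_m | β₁ | ... | β_n
is
  A  → β₁ A' | ... | β_n A'
  A' → α₁ A' | ... | α_m A' | ε

T → f F becomes T → f F T'
T → T F T becomes T' → F T T'
Add T' → ε

Productions for other non-terminals are unchanged:
  F → ,
  F → f

Resulting grammar:
T → f F T'
T' → F T T'
T' → ε
F → ,
F → f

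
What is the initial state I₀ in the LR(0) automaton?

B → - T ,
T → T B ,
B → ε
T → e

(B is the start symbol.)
First, augment the grammar with B' → B
I₀ = CLOSURE({ [B' → . B] }):
  [B' → . B] has the dot before B: add [B → . - T ,], [B → .]
No further items can be added.

I₀ = { [B → . - T ,], [B → .], [B' → . B] }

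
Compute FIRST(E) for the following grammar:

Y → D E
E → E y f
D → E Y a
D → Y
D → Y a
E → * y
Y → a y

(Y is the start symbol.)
{ '*' }

To compute FIRST(E), examine every production with E on the left-hand side, reading each right-hand side left to right until a non-nullable symbol is reached.

From E → E y f:
  - E is the symbol being defined: contributes nothing new
    E is not nullable, so stop
From E → * y:
  - '*' is a terminal: add '*' and stop

Collecting: FIRST(E) = { '*' }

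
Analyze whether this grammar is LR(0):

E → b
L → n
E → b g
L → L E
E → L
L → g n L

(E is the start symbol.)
Augment with E' → E and build the canonical LR(0) collection (I0 = CLOSURE({[E' → . E]}), then GOTO on every symbol after a dot until no new states appear). It has 10 states:
  I0: { [E → . L], [E → . b g], [E → . b], [E' → . E], [L → . L E], [L → . g n L], [L → . n] }  — shift
  I1: { [E' → E .] }  — accept
  I2: { [E → . L], [E → . b g], [E → . b], [E → L .], [L → . L E], [L → . g n L], [L → . n], [L → L . E] }  — shift, reduce
  I3: { [E → b . g], [E → b .] }  — shift, reduce
  I4: { [L → g . n L] }  — shift
  I5: { [L → n .] }  — reduce
  I6: { [L → . L E], [L → . g n L], [L → . n], [L → g n . L] }  — shift
  I7: { [E → . L], [E → . b g], [E → . b], [L → . L E], [L → . g n L], [L → . n], [L → L . E], [L → g n L .] }  — shift, reduce
  I8: { [L → L E .] }  — reduce
  I9: { [E → b g .] }  — reduce

Conflict in state I2:
  Shift-reduce conflict between [E → L .] and [E → . b]
So the grammar is NOT LR(0).

Answer: No. Shift-reduce conflict between [E → L .] and [E → . b]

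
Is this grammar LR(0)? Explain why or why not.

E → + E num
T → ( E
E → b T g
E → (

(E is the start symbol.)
Yes, the grammar is LR(0)

Augment with E' → E and build the canonical LR(0) collection (I0 = CLOSURE({[E' → . E]}), then GOTO on every symbol after a dot until no new states appear). It has 11 states:
  I0: { [E → . (], [E → . + E num], [E → . b T g], [E' → . E] }  — shift
  I1: { [E → ( .] }  — reduce
  I2: { [E → + . E num], [E → . (], [E → . + E num], [E → . b T g] }  — shift
  I3: { [E' → E .] }  — accept
  I4: { [E → b . T g], [T → . ( E] }  — shift
  I5: { [E → . (], [E → . + E num], [E → . b T g], [T → ( . E] }  — shift
  I6: { [E → b T . g] }  — shift
  I7: { [E → b T g .] }  — reduce
  I8: { [T → ( E .] }  — reduce
  I9: { [E → + E . num] }  — shift
  I10: { [E → + E num .] }  — reduce

Every state is either a pure shift/goto state or contains exactly one complete item and nothing to shift — no conflicts. The grammar is LR(0).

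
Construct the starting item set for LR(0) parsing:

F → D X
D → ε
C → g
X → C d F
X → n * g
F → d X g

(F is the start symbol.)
{ [D → .], [F → . D X], [F → . d X g], [F' → . F] }

First, augment the grammar with F' → F
I₀ = CLOSURE({ [F' → . F] }):
  [F' → . F] has the dot before F: add [F → . D X], [F → . d X g]
  [F → . D X] has the dot before D: add [D → .]
No further items can be added.

I₀ = { [D → .], [F → . D X], [F → . d X g], [F' → . F] }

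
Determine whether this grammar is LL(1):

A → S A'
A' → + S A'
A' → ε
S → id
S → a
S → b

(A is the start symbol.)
Yes, the grammar is LL(1).

A grammar is LL(1) if for each non-terminal N with multiple productions, the predict sets of those productions are pairwise disjoint, where PREDICT(N → α) = (FIRST(α) \ {ε}) ∪ (FOLLOW(N) if α ⇒* ε).

Relevant sets:
  FOLLOW(A') = { $ }

For A':
  PREDICT(A' → '+' S A') = { '+' }
  PREDICT(A' → ε) = { $ }
For S:
  PREDICT(S → id) = { 'id' }
  PREDICT(S → a) = { 'a' }
  PREDICT(S → b) = { 'b' }
A has a single production, so nothing to check there.

All predict sets are disjoint. The grammar IS LL(1).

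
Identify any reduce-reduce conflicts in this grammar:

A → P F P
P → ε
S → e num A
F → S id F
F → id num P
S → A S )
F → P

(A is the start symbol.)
Yes — I5: [F → P .] vs [P → .]

A reduce-reduce conflict occurs when an LR(0) state has two complete items [A → α .] and [B → β .] — both call for a reduction, and with no lookahead the parser cannot choose between them.

Augment with A' → A and build the canonical LR(0) collection (I0 = CLOSURE({[A' → . A]}), then GOTO on every symbol after a dot until no new states appear). It has 18 states:
  I0: { [A → . P F P], [A' → . A], [P → .] }  — reduce
  I1: { [A' → A .] }  — accept
  I2: { [A → . P F P], [A → P . F P], [F → . P], [F → . S id F], [F → . id num P], [P → .], [S → . A S )], [S → . e num A] }  — shift, reduce
  I3: { [A → . P F P], [P → .], [S → . A S )], [S → . e num A], [S → A . S )] }  — shift, reduce
  I4: { [A → P F . P], [P → .] }  — reduce
  I5: { [A → . P F P], [A → P . F P], [F → . P], [F → . S id F], [F → . id num P], [F → P .], [P → .], [S → . A S )], [S → . e num A] }  — shift, 2 reduces
  I6: { [F → S . id F] }  — shift
  I7: { [S → e . num A] }  — shift
  I8: { [F → id . num P] }  — shift
  I9: { [F → id num . P], [P → .] }  — reduce
  I10: { [F → id num P .] }  — reduce
  I11: { [A → . P F P], [P → .], [S → e num . A] }  — reduce
  I12: { [S → e num A .] }  — reduce
  I13: { [A → . P F P], [F → . P], [F → . S id F], [F → . id num P], [F → S id . F], [P → .], [S → . A S )], [S → . e num A] }  — shift, reduce
  I14: { [F → S id F .] }  — reduce
  I15: { [A → P F P .] }  — reduce
  I16: { [S → A S . )] }  — shift
  I17: { [S → A S ) .] }  — reduce

I5 contains complete items [F → P .], [P → .] — reduce-reduce conflict.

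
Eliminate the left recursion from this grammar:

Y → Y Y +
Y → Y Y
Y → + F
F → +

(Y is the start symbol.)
Y → + F Y'
Y' → Y + Y'
Y' → Y Y'
Y' → ε
F → +

Y is directly left-recursive. The standard transformation for
  A → A α₁ | ... | A α_m | β₁ | ... | β_n
is
  A  → β₁ A' | ... | β_n A'
  A' → α₁ A' | ... | α_m A' | ε

Y → + F becomes Y → + F Y'
Y → Y Y + becomes Y' → Y + Y'
Y → Y Y becomes Y' → Y Y'
Add Y' → ε

Productions for other non-terminals are unchanged:
  F → +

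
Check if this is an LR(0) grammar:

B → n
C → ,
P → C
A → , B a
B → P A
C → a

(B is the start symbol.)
A grammar is LR(0) if no state in the canonical LR(0) collection has:
  - both a shift item (dot before a terminal) and a complete item (shift-reduce conflict), or
  - two or more complete items (reduce-reduce conflict; the accept item [B' → B .] counts as a complete item here).

Augment with B' → B and build the canonical LR(0) collection (I0 = CLOSURE({[B' → . B]}), then GOTO on every symbol after a dot until no new states appear). It has 11 states:
  I0: { [B → . P A], [B → . n], [B' → . B], [C → . ,], [C → . a], [P → . C] }  — shift
  I1: { [C → , .] }  — reduce
  I2: { [B' → B .] }  — accept
  I3: { [P → C .] }  — reduce
  I4: { [A → . , B a], [B → P . A] }  — shift
  I5: { [C → a .] }  — reduce
  I6: { [B → n .] }  — reduce
  I7: { [A → , . B a], [B → . P A], [B → . n], [C → . ,], [C → . a], [P → . C] }  — shift
  I8: { [B → P A .] }  — reduce
  I9: { [A → , B . a] }  — shift
  I10: { [A → , B a .] }  — reduce

Every state is either a pure shift/goto state or contains exactly one complete item and nothing to shift — no conflicts. The grammar is LR(0).

Answer: Yes, the grammar is LR(0)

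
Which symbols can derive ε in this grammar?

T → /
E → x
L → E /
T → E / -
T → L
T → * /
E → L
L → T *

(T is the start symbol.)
None

There are no ε-productions, so no non-terminal can derive ε.
No non-terminals are nullable.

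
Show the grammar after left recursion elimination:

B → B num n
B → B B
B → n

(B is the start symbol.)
B → n B'
B' → num n B'
B' → B B'
B' → ε

B is directly left-recursive. The standard transformation for
  A → A α₁ | ... | A α_m | β₁ | ... | β_n
is
  A  → β₁ A' | ... | β_n A'
  A' → α₁ A' | ... | α_m A' | ε

B → n becomes B → n B'
B → B num n becomes B' → num n B'
B → B B becomes B' → B B'
Add B' → ε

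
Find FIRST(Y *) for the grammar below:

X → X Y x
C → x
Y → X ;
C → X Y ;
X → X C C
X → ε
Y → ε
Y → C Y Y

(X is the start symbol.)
{ '*', ';', 'x' }

FIRST sets of the non-terminals involved (from the grammar, by fixed-point iteration):
  FIRST(Y) = { ';', 'x', ε }

To compute FIRST(Y *), process the symbols left to right:
Symbol Y is a non-terminal. Add FIRST(Y) \ {ε} = { ';', 'x' }
Y is nullable (ε ∈ FIRST(Y)), continue to the next symbol.
Symbol * is a terminal. Add '*' and stop.
FIRST(Y *) = { '*', ';', 'x' }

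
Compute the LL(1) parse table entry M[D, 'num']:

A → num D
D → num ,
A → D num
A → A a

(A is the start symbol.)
To find M[D, 'num'], we find productions for D where 'num' is in the predict set (PREDICT(N → α) = (FIRST(α) \ {ε}) ∪ (FOLLOW(N) if α ⇒* ε)).

D → num ,: PREDICT = { 'num' }
  'num' is in predict set, so this production goes in M[D, 'num']

M[D, 'num'] = D → num ,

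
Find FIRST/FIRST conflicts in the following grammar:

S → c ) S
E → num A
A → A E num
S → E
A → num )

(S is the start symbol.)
FIRST sets of the non-terminals at (or reachable through a nullable prefix from) the front of some alternative:
  FIRST(E) = { 'num' }
  FIRST(A) = { 'num' }

Productions for S:
  S → c ) S: FIRST = { 'c' }
  S → E: FIRST = { 'num' }
Productions for A:
  A → A E num: FIRST = { 'num' }
  A → num ): FIRST = { 'num' }
E has only one production, so no FIRST/FIRST conflict is possible there.

Conflict for A: A → A E num and A → num )
  Overlap: { 'num' }

Answer: Yes. A → A E num / A → num ')' on { 'num' }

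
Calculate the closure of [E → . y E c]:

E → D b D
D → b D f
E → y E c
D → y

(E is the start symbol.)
{ [E → . y E c] }

To compute CLOSURE, for each item [A → α.Bβ] where B is a non-terminal, add [B → .γ] for all productions B → γ; repeat for the newly added items until nothing changes.

Start with: [E → . y E c]
The dot precedes the terminal y, so nothing is added.

CLOSURE = { [E → . y E c] }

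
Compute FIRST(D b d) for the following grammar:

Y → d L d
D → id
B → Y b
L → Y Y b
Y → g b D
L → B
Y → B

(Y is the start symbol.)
{ 'id' }

FIRST sets of the non-terminals involved (from the grammar, by fixed-point iteration):
  FIRST(D) = { 'id' }

To compute FIRST(D b d), process the symbols left to right:
Symbol D is a non-terminal. Add FIRST(D) \ {ε} = { 'id' }
D is not nullable (ε ∉ FIRST(D)), so stop here.
FIRST(D b d) = { 'id' }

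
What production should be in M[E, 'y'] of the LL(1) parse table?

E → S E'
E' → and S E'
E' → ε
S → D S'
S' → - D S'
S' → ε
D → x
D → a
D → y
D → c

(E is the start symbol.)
To find M[E, 'y'], we find productions for E where 'y' is in the predict set (PREDICT(N → α) = (FIRST(α) \ {ε}) ∪ (FOLLOW(N) if α ⇒* ε)).

Relevant sets:
  FIRST(S) = { 'a', 'c', 'x', 'y' }

E → S E': PREDICT = { 'a', 'c', 'x', 'y' }
  'y' is in predict set, so this production goes in M[E, 'y']

M[E, 'y'] = E → S E'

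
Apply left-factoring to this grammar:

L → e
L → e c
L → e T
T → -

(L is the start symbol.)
L → e L'
L' → ε
L' → c
L' → T
T → -

Left-factoring transforms A → αβ₁ | αβ₂ into A → αA' and A' → β₁ | β₂
(α is the longest common prefix among the alternatives). Repeat until
no nonterminal has two alternatives with a common prefix.

Round 1: L has alternatives sharing prefix 'e'. Introduce L': L → e L'
  Add: L' → ε
  Add: L' → c
  Add: L' → T

No remaining common prefixes — done.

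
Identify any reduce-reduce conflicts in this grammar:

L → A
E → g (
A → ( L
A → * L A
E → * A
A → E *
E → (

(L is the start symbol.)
A reduce-reduce conflict occurs when an LR(0) state has two complete items [A → α .] and [B → β .] — both call for a reduction, and with no lookahead the parser cannot choose between them.

Augment with L' → L and build the canonical LR(0) collection (I0 = CLOSURE({[L' → . L]}), then GOTO on every symbol after a dot until no new states appear). It has 13 states:
  I0: { [A → . ( L], [A → . * L A], [A → . E *], [E → . (], [E → . * A], [E → . g (], [L → . A], [L' → . L] }  — shift
  I1: { [A → ( . L], [A → . ( L], [A → . * L A], [A → . E *], [E → ( .], [E → . (], [E → . * A], [E → . g (], [L → . A] }  — shift, reduce
  I2: { [A → * . L A], [A → . ( L], [A → . * L A], [A → . E *], [E → * . A], [E → . (], [E → . * A], [E → . g (], [L → . A] }  — shift
  I3: { [L → A .] }  — reduce
  I4: { [A → E . *] }  — shift
  I5: { [L' → L .] }  — accept
  I6: { [E → g . (] }  — shift
  I7: { [E → g ( .] }  — reduce
  I8: { [A → E * .] }  — reduce
  I9: { [E → * A .], [L → A .] }  — 2 reduces
  I10: { [A → * L . A], [A → . ( L], [A → . * L A], [A → . E *], [E → . (], [E → . * A], [E → . g (] }  — shift
  I11: { [A → * L A .] }  — reduce
  I12: { [A → ( L .] }  — reduce

I9 contains complete items [E → * A .], [L → A .] — reduce-reduce conflict.

Answer: Yes — I9: [E → * A .] vs [L → A .]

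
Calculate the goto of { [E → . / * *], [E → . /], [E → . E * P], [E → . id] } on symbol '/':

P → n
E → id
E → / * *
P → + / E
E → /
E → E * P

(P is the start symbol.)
GOTO(I, '/') = CLOSURE({ [A → αX.β] : [A → α.Xβ] ∈ I, X = '/' })

Items with dot before '/', with the dot advanced:
  [E → . /] → [E → / .]
  [E → . / * *] → [E → / . * *]
Closure adds nothing (no advanced item has the dot before a non-terminal).

GOTO = { [E → / . * *], [E → / .] }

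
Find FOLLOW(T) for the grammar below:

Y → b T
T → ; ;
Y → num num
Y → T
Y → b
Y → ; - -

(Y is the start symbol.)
{ $ }

In Y → b T: T is at the end, add FOLLOW(Y)
In Y → T: T is at the end, add FOLLOW(Y)

The FOLLOW sets referred to above (computed the same way, to a fixed point):
  FOLLOW(Y) = { $ }

Taking the union: FOLLOW(T) = { $ }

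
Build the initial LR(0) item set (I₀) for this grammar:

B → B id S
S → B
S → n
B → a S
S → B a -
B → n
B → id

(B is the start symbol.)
{ [B → . B id S], [B → . a S], [B → . id], [B → . n], [B' → . B] }

First, augment the grammar with B' → B
I₀ = CLOSURE({ [B' → . B] }):
  [B' → . B] has the dot before B: add [B → . B id S], [B → . a S], [B → . n], [B → . id]
No further items can be added.

I₀ = { [B → . B id S], [B → . a S], [B → . id], [B → . n], [B' → . B] }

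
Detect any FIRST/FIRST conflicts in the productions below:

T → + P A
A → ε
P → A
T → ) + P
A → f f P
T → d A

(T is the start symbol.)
A FIRST/FIRST conflict occurs when two productions N → α and N → β for the same non-terminal have FIRST(α) ∩ FIRST(β) ≠ ∅ (with ε ∈ FIRST of a nullable right-hand side, so two nullable alternatives also conflict).

Productions for T:
  T → + P A: FIRST = { '+' }
  T → ) + P: FIRST = { ')' }
  T → d A: FIRST = { 'd' }
Productions for A:
  A → ε: FIRST = { ε }
  A → f f P: FIRST = { 'f' }
P has only one production, so no FIRST/FIRST conflict is possible there.

All alternatives of each non-terminal have pairwise disjoint FIRST sets.

Answer: No FIRST/FIRST conflicts.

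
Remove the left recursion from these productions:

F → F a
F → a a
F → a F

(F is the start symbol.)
F → a a F'
F → a F F'
F' → a F'
F' → ε

F is directly left-recursive. The standard transformation for
  A → A α₁ | ... | A α_m | β₁ | ... | β_n
is
  A  → β₁ A' | ... | β_n A'
  A' → α₁ A' | ... | α_m A' | ε

F → a a becomes F → a a F'
F → a F becomes F → a F F'
F → F a becomes F' → a F'
Add F' → ε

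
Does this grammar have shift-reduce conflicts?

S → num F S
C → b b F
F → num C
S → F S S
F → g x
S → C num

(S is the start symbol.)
No shift-reduce conflicts

Augment with S' → S and build the canonical LR(0) collection (I0 = CLOSURE({[S' → . S]}), then GOTO on every symbol after a dot until no new states appear). It has 17 states:
  I0: { [C → . b b F], [F → . g x], [F → . num C], [S → . C num], [S → . F S S], [S → . num F S], [S' → . S] }  — shift
  I1: { [S → C . num] }  — shift
  I2: { [C → . b b F], [F → . g x], [F → . num C], [S → . C num], [S → . F S S], [S → . num F S], [S → F . S S] }  — shift
  I3: { [S' → S .] }  — accept
  I4: { [C → b . b F] }  — shift
  I5: { [F → g . x] }  — shift
  I6: { [C → . b b F], [F → . g x], [F → . num C], [F → num . C], [S → num . F S] }  — shift
  I7: { [F → num C .] }  — reduce
  I8: { [C → . b b F], [F → . g x], [F → . num C], [S → . C num], [S → . F S S], [S → . num F S], [S → num F . S] }  — shift
  I9: { [C → . b b F], [F → num . C] }  — shift
  I10: { [S → num F S .] }  — reduce
  I11: { [F → g x .] }  — reduce
  I12: { [C → b b . F], [F → . g x], [F → . num C] }  — shift
  I13: { [C → b b F .] }  — reduce
  I14: { [C → . b b F], [F → . g x], [F → . num C], [S → . C num], [S → . F S S], [S → . num F S], [S → F S . S] }  — shift
  I15: { [S → F S S .] }  — reduce
  I16: { [S → C num .] }  — reduce

No state contains both a complete item and a shift item.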